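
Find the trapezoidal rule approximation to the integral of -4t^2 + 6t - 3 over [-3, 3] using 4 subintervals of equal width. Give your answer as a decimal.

Δt = (3 − (-3))/4 = 1.5.
f(-3) = -57, f(-1.5) = -21, f(0) = -3, f(1.5) = -3, f(3) = -21.
T_4 = (Δt/2)·[f(t_0) + 2f(t_1) + 2f(t_2) + 2f(t_3) + f(t_4)].
Sum = -99.

-99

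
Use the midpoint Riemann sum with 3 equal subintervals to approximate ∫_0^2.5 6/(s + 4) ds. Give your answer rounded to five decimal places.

2.90637

Δs = (2.5 − 0)/3 = 5/6.
Midpoints: 5/12, 1.25, 25/12.
f(5/12) = 72/53, f(1.25) = 8/7, f(25/12) = 72/73.
Sum = Δs · [f(5/12) + f(1.25) + f(25/12)].
Sum ≈ 2.90637.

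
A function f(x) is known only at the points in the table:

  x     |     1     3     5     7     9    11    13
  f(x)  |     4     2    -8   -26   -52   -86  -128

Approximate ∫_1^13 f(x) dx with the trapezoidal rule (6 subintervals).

Δx = 2.
T_6 = (2/2)·[4 + 2·2 + 2·(-8) + 2·(-26) + 2·(-52) + 2·(-86) + (-128)] = -464.

-464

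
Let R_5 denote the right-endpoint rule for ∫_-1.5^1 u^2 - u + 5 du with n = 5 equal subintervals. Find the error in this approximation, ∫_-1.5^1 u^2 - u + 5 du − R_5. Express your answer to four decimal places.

0.8333

Exact integral: ∫_-1.5^1 f(u) du ≈ 14.583333.
R_5 = 13.75.
Error ≈ 14.583333 − 13.75 ≈ 0.8333.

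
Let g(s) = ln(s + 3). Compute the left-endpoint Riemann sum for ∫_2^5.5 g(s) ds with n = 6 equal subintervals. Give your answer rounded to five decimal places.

6.48627

Δs = (5.5 − 2)/6 = 7/12.
Left endpoints: 2, 31/12, 19/6, 3.75, 13/3, 59/12.
g(2) ≈ 1.60944, g(31/12) ≈ 1.71979, g(19/6) ≈ 1.81916, g(3.75) ≈ 1.90954, g(13/3) ≈ 1.99243, g(59/12) ≈ 2.06897.
Sum = Δs · [g(2) + g(31/12) + g(19/6) + ...].
Sum ≈ 6.48627.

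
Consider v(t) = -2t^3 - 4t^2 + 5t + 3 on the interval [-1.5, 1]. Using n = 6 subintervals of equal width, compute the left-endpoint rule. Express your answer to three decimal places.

Δt = (1 − (-1.5))/6 = 5/12.
Left endpoints: -1.5, -13/12, -2/3, -0.25, 1/6, 7/12.
v(-1.5) = -6.75, v(-13/12) = -3947/864, v(-2/3) = -41/27, v(-0.25) = 1.53125, v(1/6) = 401/108, v(7/12) = 3593/864.
Sum = Δt · [v(-1.5) + v(-13/12) + v(-2/3) + ...].
Sum ≈ -1.431.

-1.431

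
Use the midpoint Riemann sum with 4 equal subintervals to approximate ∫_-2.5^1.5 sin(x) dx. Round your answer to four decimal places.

Δx = (1.5 − (-2.5))/4 = 1.
Midpoints: -2, -1, 0, 1.
f(-2) ≈ -0.9093, f(-1) ≈ -0.8415, f(0) ≈ 0.0000, f(1) ≈ 0.8415.
Sum = Δx · [f(-2) + f(-1) + f(0) + f(1)].
Sum ≈ -0.9093.

-0.9093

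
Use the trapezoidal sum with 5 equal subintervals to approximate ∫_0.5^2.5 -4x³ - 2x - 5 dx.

Δx = (2.5 − 0.5)/5 = 0.4.
f(0.5) = -6.5, f(0.9) = -9.716, f(1.3) = -16.388, f(1.7) = -28.052, f(2.1) = -46.244, f(2.5) = -72.5.
T_5 = (Δx/2)·[f(x_0) + 2f(x_1) + ... + 2f(x_{4}) + f(x_5)].
Sum = -55.96.

-55.96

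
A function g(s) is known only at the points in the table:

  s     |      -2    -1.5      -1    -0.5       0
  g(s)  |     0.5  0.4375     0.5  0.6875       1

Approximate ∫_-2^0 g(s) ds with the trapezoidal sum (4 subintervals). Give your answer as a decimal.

Δs = 0.5.
T_4 = (0.5/2)·[0.5 + 2·0.4375 + 2·0.5 + 2·0.6875 + 1] = 1.1875.

1.1875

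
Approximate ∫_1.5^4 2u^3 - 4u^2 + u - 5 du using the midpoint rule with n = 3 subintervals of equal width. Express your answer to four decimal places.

37.2020

Δu = (4 − 1.5)/3 = 5/6.
Midpoints: 23/12, 2.75, 43/12.
f(23/12) = -3193/864, f(2.75) = 9.09375, f(43/12) = 33907/864.
Sum = Δu · [f(23/12) + f(2.75) + f(43/12)].
Sum ≈ 37.2020.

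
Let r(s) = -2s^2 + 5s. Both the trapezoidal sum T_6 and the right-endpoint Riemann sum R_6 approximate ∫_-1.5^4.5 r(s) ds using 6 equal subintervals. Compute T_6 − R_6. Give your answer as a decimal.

3

T_6 = -20.
R_6 = -23.
T_6 − R_6 = 3.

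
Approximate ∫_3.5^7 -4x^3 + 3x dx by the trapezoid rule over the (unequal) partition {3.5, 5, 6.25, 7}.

Subinterval widths: 1.5, 1.25, 0.75.
f(3.5) = -161, f(5) = -485, f(6.25) = -957.8125, f(7) = -1351.
On each subinterval the trapezoid contributes (Δx_i/2)·[f(x_{i-1}) + f(x_i)].
Sum = -2252.0625.

-2252.0625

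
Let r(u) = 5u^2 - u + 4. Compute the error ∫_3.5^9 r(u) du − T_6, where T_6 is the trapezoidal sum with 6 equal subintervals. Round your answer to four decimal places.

Exact integral: ∫_3.5^9 r(u) du ≈ 1131.166667.
T_6 ≈ 1135.017940.
Error ≈ 1131.166667 − 1135.017940 ≈ -3.8513.

-3.8513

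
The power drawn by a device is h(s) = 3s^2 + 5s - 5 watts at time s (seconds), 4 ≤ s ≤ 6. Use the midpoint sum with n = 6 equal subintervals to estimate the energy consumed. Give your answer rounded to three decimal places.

191.944

Δs = (6 − 4)/6 = 1/3.
Midpoints: 25/6, 4.5, 29/6, 31/6, 5.5, 35/6.
h(25/6) = 815/12, h(4.5) = 78.25, h(29/6) = 89.25, h(31/6) = 1211/12, h(5.5) = 113.25, h(35/6) = 126.25.
Sum = Δs · [h(25/6) + h(4.5) + h(29/6) + ...].
Sum ≈ 191.944.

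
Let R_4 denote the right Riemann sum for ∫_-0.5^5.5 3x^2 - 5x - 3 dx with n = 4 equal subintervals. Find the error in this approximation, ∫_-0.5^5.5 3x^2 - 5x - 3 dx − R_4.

-51.75

Exact integral: ∫_-0.5^5.5 f(x) dx = 73.5.
R_4 = 125.25.
Error = 73.5 − 125.25 = -51.75.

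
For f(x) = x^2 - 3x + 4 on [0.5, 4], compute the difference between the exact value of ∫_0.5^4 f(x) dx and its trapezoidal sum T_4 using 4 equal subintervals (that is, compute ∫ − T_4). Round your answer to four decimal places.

-0.4466

Exact integral: ∫_0.5^4 f(x) dx ≈ 11.666667.
T_4 = 12.11328125.
Error ≈ 11.666667 − 12.11328125 ≈ -0.4466.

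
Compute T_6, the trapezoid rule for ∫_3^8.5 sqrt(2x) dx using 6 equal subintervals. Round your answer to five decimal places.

18.45371

Δx = (8.5 − 3)/6 = 11/12.
f(3) ≈ 2.44949, f(47/12) ≈ 2.79881, f(29/6) ≈ 3.10913, f(5.75) ≈ 3.39116, f(20/3) ≈ 3.65148, f(91/12) ≈ 3.89444, f(8.5) ≈ 4.12311.
T_6 = (Δx/2)·[f(x_0) + 2f(x_1) + ... + 2f(x_{5}) + f(x_6)].
Sum ≈ 18.45371.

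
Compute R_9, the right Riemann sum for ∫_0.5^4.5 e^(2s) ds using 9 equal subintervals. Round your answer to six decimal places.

Δs = (4.5 − 0.5)/9 = 4/9.
Right endpoints: 17/18, 25/18, 11/6, 41/18, 49/18, 19/6, 65/18, 73/18, 4.5.
f(17/18) ≈ 6.612018, f(25/18) ≈ 16.083241, f(11/6) ≈ 39.121284, f(41/18) ≈ 95.159607, f(49/18) ≈ 231.468650, f(19/6) ≈ 563.030237, f(65/18) ≈ 1369.529080, f(73/18) ≈ 3331.277394, f(4.5) ≈ 8103.083928.
Sum = Δs · [f(17/18) + f(25/18) + f(11/6) + ...].
Sum ≈ 6113.495750.

6113.495750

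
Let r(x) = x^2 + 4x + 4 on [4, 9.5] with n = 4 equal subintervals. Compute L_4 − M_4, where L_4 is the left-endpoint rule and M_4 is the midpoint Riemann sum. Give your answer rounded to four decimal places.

L_4 = 370.51953125.
M_4 ≈ 434.091797.
L_4 − M_4 ≈ -63.5723.

-63.5723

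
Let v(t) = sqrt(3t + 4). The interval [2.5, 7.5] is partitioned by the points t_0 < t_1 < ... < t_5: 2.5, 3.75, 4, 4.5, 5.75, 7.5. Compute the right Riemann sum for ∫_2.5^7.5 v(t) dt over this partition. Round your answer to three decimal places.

22.744

Subinterval widths: 1.25, 0.25, 0.5, 1.25, 1.75.
Right endpoints: 3.75, 4, 4.5, 5.75, 7.5.
v(3.75) ≈ 3.905, v(4) ≈ 4.000, v(4.5) ≈ 4.183, v(5.75) ≈ 4.610, v(7.5) ≈ 5.148.
Sum = Σ Δt_i · v(t_i).
Sum ≈ 22.744.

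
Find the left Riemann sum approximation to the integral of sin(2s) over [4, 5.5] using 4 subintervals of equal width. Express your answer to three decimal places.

0.302

Δs = (5.5 − 4)/4 = 0.375.
Left endpoints: 4, 4.375, 4.75, 5.125.
f(4) ≈ 0.989, f(4.375) ≈ 0.625, f(4.75) ≈ -0.075, f(5.125) ≈ -0.735.
Sum = Δs · [f(4) + f(4.375) + f(4.75) + f(5.125)].
Sum ≈ 0.302.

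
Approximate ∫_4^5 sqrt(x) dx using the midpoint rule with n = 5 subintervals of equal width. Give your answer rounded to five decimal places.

Δx = (5 − 4)/5 = 0.2.
Midpoints: 4.1, 4.3, 4.5, 4.7, 4.9.
f(4.1) ≈ 2.02485, f(4.3) ≈ 2.07364, f(4.5) ≈ 2.12132, f(4.7) ≈ 2.16795, f(4.9) ≈ 2.21359.
Sum = Δx · [f(4.1) + f(4.3) + f(4.5) + f(4.7) + f(4.9)].
Sum ≈ 2.12027.

2.12027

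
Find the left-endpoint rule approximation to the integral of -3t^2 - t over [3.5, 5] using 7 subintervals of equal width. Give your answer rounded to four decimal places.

Δt = (5 − 3.5)/7 = 3/14.
Left endpoints: 3.5, 26/7, 55/14, 29/7, 61/14, 32/7, 67/14.
f(3.5) = -40.25, f(26/7) = -2210/49, f(55/14) = -9845/196, f(29/7) = -2726/49, f(61/14) = -12017/196, f(32/7) = -3296/49, f(67/14) = -14405/196.
Sum = Δt · [f(3.5) + f(26/7) + f(55/14) + ...].
Sum ≈ -84.2755.

-84.2755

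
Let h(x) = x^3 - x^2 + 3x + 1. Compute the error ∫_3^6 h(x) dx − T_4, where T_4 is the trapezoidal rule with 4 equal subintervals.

Exact integral: ∫_3^6 h(x) dx = 284.25.
T_4 = 287.765625.
Error = 284.25 − 287.765625 = -3.515625.

-3.515625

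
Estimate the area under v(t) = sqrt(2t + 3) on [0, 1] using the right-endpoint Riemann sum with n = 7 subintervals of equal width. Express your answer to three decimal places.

2.031

Δt = (1 − 0)/7 = 1/7.
Right endpoints: 1/7, 2/7, 3/7, 4/7, 5/7, 6/7, 1.
v(1/7) ≈ 1.813, v(2/7) ≈ 1.890, v(3/7) ≈ 1.964, v(4/7) ≈ 2.035, v(5/7) ≈ 2.104, v(6/7) ≈ 2.171, v(1) ≈ 2.236.
Sum = Δt · [v(1/7) + v(2/7) + v(3/7) + ...].
Sum ≈ 2.031.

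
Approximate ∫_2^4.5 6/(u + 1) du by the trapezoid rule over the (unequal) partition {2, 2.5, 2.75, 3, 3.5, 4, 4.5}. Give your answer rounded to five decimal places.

3.64475

Subinterval widths: 0.5, 0.25, 0.25, 0.5, 0.5, 0.5.
f(2) = 2, f(2.5) = 12/7, f(2.75) = 1.6, f(3) = 1.5, f(3.5) = 4/3, f(4) = 1.2, f(4.5) = 12/11.
On each subinterval the trapezoid contributes (Δu_i/2)·[f(u_{i-1}) + f(u_i)].
Sum ≈ 3.64475.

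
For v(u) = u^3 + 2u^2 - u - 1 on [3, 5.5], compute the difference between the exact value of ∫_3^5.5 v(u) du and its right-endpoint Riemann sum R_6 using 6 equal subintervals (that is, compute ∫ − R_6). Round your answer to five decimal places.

-38.43678

Exact integral: ∫_3^5.5 v(u) du ≈ 288.3072917.
R_6 ≈ 326.7440683.
Error ≈ 288.3072917 − 326.7440683 ≈ -38.43678.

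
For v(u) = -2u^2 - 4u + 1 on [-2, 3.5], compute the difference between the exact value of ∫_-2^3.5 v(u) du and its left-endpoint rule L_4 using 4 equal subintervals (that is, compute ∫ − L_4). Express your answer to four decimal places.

Exact integral: ∫_-2^3.5 v(u) du ≈ -44.916667.
L_4 = -21.9140625.
Error ≈ -44.916667 − (-21.9140625) ≈ -23.0026.

-23.0026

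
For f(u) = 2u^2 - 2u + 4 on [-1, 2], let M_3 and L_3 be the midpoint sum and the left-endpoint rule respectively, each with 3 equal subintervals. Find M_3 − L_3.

-1.5

M_3 = 14.5.
L_3 = 16.
M_3 − L_3 = -1.5.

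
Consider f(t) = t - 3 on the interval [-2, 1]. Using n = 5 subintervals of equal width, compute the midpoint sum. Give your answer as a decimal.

Δt = (1 − (-2))/5 = 0.6.
Midpoints: -1.7, -1.1, -0.5, 0.1, 0.7.
f(-1.7) = -4.7, f(-1.1) = -4.1, f(-0.5) = -3.5, f(0.1) = -2.9, f(0.7) = -2.3.
Sum = Δt · [f(-1.7) + f(-1.1) + f(-0.5) + f(0.1) + f(0.7)].
Sum = -10.5.

-10.5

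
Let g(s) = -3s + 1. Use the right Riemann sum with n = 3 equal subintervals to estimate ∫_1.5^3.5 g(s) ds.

-15

Δs = (3.5 − 1.5)/3 = 2/3.
Right endpoints: 13/6, 17/6, 3.5.
g(13/6) = -5.5, g(17/6) = -7.5, g(3.5) = -9.5.
Sum = Δs · [g(13/6) + g(17/6) + g(3.5)].
Sum = -15.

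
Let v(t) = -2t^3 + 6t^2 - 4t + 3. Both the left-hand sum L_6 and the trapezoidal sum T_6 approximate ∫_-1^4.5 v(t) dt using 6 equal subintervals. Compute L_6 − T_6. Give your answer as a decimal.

41.59375

L_6 ≈ -4.153646.
T_6 ≈ -45.747396.
L_6 − T_6 = 41.59375.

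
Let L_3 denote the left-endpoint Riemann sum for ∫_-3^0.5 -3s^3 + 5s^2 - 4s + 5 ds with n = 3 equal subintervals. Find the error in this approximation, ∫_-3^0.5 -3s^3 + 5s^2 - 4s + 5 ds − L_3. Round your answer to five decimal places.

Exact integral: ∫_-3^0.5 f(s) ds ≈ 140.9114583.
L_3 ≈ 234.9699074.
Error ≈ 140.9114583 − 234.9699074 ≈ -94.05845.

-94.05845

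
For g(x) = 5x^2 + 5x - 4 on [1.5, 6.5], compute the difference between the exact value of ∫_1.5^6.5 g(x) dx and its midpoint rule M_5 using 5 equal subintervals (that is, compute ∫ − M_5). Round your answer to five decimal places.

2.08333

Exact integral: ∫_1.5^6.5 g(x) dx ≈ 532.0833333.
M_5 = 530.
Error ≈ 532.0833333 − 530 ≈ 2.08333.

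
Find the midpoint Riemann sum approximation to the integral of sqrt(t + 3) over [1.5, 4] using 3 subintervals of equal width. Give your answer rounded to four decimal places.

5.9842

Δt = (4 − 1.5)/3 = 5/6.
Midpoints: 23/12, 2.75, 43/12.
f(23/12) ≈ 2.2174, f(2.75) ≈ 2.3979, f(43/12) ≈ 2.5658.
Sum = Δt · [f(23/12) + f(2.75) + f(43/12)].
Sum ≈ 5.9842.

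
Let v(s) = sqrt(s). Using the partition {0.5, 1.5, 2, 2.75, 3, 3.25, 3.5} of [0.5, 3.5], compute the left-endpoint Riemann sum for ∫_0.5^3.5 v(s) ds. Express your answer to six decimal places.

Subinterval widths: 1, 0.5, 0.75, 0.25, 0.25, 0.25.
Left endpoints: 0.5, 1.5, 2, 2.75, 3, 3.25.
v(0.5) ≈ 0.707107, v(1.5) ≈ 1.224745, v(2) ≈ 1.414214, v(2.75) ≈ 1.658312, v(3) ≈ 1.732051, v(3.25) ≈ 1.802776.
Sum = Σ Δs_i · v(s_i).
Sum ≈ 3.678424.

3.678424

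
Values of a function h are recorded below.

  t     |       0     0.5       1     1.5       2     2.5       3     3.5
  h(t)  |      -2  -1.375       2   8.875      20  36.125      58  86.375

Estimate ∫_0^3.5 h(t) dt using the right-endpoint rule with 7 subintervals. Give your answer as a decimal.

105

Δt = 0.5.
Sum = 0.5·[(-1.375) + 2 + 8.875 + 20 + 36.125 + 58 + 86.375] = 105.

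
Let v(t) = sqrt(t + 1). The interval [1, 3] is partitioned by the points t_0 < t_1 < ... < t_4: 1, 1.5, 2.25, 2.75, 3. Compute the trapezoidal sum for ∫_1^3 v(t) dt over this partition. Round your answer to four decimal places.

Subinterval widths: 0.5, 0.75, 0.5, 0.25.
v(1) ≈ 1.4142, v(1.5) ≈ 1.5811, v(2.25) ≈ 1.8028, v(2.75) ≈ 1.9365, v(3) ≈ 2.0000.
On each subinterval the trapezoid contributes (Δt_i/2)·[v(t_{i-1}) + v(t_i)].
Sum ≈ 3.4447.

3.4447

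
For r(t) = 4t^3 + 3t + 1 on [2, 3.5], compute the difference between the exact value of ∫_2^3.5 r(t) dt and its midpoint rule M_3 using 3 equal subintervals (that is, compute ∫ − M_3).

1.03125

Exact integral: ∫_2^3.5 r(t) dt = 147.9375.
M_3 = 146.90625.
Error = 147.9375 − 146.90625 = 1.03125.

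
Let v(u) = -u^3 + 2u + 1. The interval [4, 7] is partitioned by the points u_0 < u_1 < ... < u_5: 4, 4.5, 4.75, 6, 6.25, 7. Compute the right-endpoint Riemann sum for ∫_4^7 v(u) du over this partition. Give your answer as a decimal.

Subinterval widths: 0.5, 0.25, 1.25, 0.25, 0.75.
Right endpoints: 4.5, 4.75, 6, 6.25, 7.
v(4.5) = -81.125, v(4.75) = -96.671875, v(6) = -203, v(6.25) = -230.640625, v(7) = -328.
Sum = Σ Δu_i · v(u_i).
Sum = -622.140625.

-622.140625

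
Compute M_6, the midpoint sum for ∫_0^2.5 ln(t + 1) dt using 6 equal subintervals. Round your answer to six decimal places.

Δt = (2.5 − 0)/6 = 5/12.
Midpoints: 5/24, 0.625, 25/24, 35/24, 1.875, 55/24.
f(5/24) ≈ 0.189242, f(0.625) ≈ 0.485508, f(25/24) ≈ 0.713766, f(35/24) ≈ 0.899484, f(1.875) ≈ 1.056053, f(55/24) ≈ 1.191394.
Sum = Δt · [f(5/24) + f(0.625) + f(25/24) + ...].
Sum ≈ 1.889769.

1.889769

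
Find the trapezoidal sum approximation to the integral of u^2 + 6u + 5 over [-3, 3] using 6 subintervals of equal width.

49

Δu = (3 − (-3))/6 = 1.
f(-3) = -4, f(-2) = -3, f(-1) = 0, f(0) = 5, f(1) = 12, f(2) = 21, f(3) = 32.
T_6 = (Δu/2)·[f(u_0) + 2f(u_1) + ... + 2f(u_{5}) + f(u_6)].
Sum = 49.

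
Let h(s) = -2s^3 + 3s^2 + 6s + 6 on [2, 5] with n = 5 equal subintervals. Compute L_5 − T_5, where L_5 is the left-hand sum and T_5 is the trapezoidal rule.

45.9

L_5 = -63.84.
T_5 = -109.74.
L_5 − T_5 = 45.9.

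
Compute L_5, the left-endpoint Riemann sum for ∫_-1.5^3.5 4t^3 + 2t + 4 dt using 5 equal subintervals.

Δt = (3.5 − (-1.5))/5 = 1.
Left endpoints: -1.5, -0.5, 0.5, 1.5, 2.5.
f(-1.5) = -12.5, f(-0.5) = 2.5, f(0.5) = 5.5, f(1.5) = 20.5, f(2.5) = 71.5.
Sum = Δt · [f(-1.5) + f(-0.5) + f(0.5) + f(1.5) + f(2.5)].
Sum = 87.5.

87.5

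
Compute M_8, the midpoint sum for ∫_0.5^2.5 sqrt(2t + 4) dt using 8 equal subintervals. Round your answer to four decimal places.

Δt = (2.5 − 0.5)/8 = 0.25.
Midpoints: 0.625, 0.875, 1.125, 1.375, 1.625, 1.875, 2.125, 2.375.
f(0.625) ≈ 2.2913, f(0.875) ≈ 2.3979, f(1.125) ≈ 2.5000, f(1.375) ≈ 2.5981, f(1.625) ≈ 2.6926, f(1.875) ≈ 2.7839, f(2.125) ≈ 2.8723, f(2.375) ≈ 2.9580.
Sum = Δt · [f(0.625) + f(0.875) + f(1.125) + ...].
Sum ≈ 5.2735.

5.2735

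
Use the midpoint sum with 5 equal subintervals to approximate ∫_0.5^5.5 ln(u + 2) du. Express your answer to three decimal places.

Δu = (5.5 − 0.5)/5 = 1.
Midpoints: 1, 2, 3, 4, 5.
f(1) ≈ 1.099, f(2) ≈ 1.386, f(3) ≈ 1.609, f(4) ≈ 1.792, f(5) ≈ 1.946.
Sum = Δu · [f(1) + f(2) + f(3) + f(4) + f(5)].
Sum ≈ 7.832.

7.832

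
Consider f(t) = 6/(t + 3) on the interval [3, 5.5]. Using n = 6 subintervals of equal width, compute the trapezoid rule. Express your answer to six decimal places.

2.091049

Δt = (5.5 − 3)/6 = 5/12.
f(3) = 1, f(41/12) = 72/77, f(23/6) = 36/41, f(4.25) = 24/29, f(14/3) = 18/23, f(61/12) = 72/97, f(5.5) = 12/17.
T_6 = (Δt/2)·[f(t_0) + 2f(t_1) + ... + 2f(t_{5}) + f(t_6)].
Sum ≈ 2.091049.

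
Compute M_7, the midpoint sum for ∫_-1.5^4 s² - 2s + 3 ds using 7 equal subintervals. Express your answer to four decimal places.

Δs = (4 − (-1.5))/7 = 11/14.
Midpoints: -31/28, -9/28, 13/28, 1.25, 57/28, 79/28, 101/28.
f(-31/28) = 5049/784, f(-9/28) = 2937/784, f(13/28) = 1793/784, f(1.25) = 2.0625, f(57/28) = 2409/784, f(79/28) = 4169/784, f(101/28) = 6897/784.
Sum = Δs · [f(-31/28) + f(-9/28) + f(13/28) + ...].
Sum ≈ 24.9254.

24.9254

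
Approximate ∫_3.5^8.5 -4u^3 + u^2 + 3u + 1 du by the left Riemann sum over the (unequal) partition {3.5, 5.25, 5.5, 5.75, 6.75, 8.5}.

-3291.65625

Subinterval widths: 1.75, 0.25, 0.25, 1, 1.75.
Left endpoints: 3.5, 5.25, 5.5, 5.75, 6.75.
f(3.5) = -147.75, f(5.25) = -534.5, f(5.5) = -617.75, f(5.75) = -709.125, f(6.75) = -1163.375.
Sum = Σ Δu_i · f(u_i).
Sum = -3291.65625.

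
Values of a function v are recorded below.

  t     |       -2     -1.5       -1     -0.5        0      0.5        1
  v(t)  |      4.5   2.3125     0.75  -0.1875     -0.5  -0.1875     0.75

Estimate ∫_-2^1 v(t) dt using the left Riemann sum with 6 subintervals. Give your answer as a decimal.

3.34375

Δt = 0.5.
Sum = 0.5·[4.5 + 2.3125 + 0.75 + (-0.1875) + (-0.5) + (-0.1875)] = 3.34375.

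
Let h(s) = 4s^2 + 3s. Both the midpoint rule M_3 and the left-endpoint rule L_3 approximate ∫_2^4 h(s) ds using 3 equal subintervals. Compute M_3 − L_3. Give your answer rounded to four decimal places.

M_3 ≈ 92.370370.
L_3 ≈ 75.259259.
M_3 − L_3 ≈ 17.1111.

17.1111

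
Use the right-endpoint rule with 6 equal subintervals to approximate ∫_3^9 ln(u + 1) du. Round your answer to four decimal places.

11.9264

Δu = (9 − 3)/6 = 1.
Right endpoints: 4, 5, 6, 7, 8, 9.
f(4) ≈ 1.6094, f(5) ≈ 1.7918, f(6) ≈ 1.9459, f(7) ≈ 2.0794, f(8) ≈ 2.1972, f(9) ≈ 2.3026.
Sum = Δu · [f(4) + f(5) + f(6) + ...].
Sum ≈ 11.9264.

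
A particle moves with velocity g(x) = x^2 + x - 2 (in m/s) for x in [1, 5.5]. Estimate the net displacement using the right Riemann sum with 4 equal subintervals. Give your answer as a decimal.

Δx = (5.5 − 1)/4 = 1.125.
Right endpoints: 2.125, 3.25, 4.375, 5.5.
g(2.125) = 4.640625, g(3.25) = 11.8125, g(4.375) = 21.515625, g(5.5) = 33.75.
Sum = Δx · [g(2.125) + g(3.25) + g(4.375) + g(5.5)].
Sum = 80.68359375.

80.68359375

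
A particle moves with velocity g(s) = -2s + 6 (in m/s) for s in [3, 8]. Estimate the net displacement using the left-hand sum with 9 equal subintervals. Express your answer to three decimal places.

-22.222

Δs = (8 − 3)/9 = 5/9.
Left endpoints: 3, 32/9, 37/9, 14/3, 47/9, 52/9, 19/3, 62/9, 67/9.
g(3) = 0, g(32/9) = -10/9, g(37/9) = -20/9, g(14/3) = -10/3, g(47/9) = -40/9, g(52/9) = -50/9, g(19/3) = -20/3, g(62/9) = -70/9, g(67/9) = -80/9.
Sum = Δs · [g(3) + g(32/9) + g(37/9) + ...].
Sum ≈ -22.222.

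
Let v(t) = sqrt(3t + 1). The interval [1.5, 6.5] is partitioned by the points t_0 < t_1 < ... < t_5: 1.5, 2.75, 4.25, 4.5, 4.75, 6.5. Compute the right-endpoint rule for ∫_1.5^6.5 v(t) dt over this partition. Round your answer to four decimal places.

19.2156

Subinterval widths: 1.25, 1.5, 0.25, 0.25, 1.75.
Right endpoints: 2.75, 4.25, 4.5, 4.75, 6.5.
v(2.75) ≈ 3.0414, v(4.25) ≈ 3.7081, v(4.5) ≈ 3.8079, v(4.75) ≈ 3.9051, v(6.5) ≈ 4.5277.
Sum = Σ Δt_i · v(t_i).
Sum ≈ 19.2156.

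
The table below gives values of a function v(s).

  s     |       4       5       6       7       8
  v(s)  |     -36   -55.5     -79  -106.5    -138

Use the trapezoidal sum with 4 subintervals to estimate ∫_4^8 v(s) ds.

Δs = 1.
T_4 = (1/2)·[(-36) + 2·(-55.5) + 2·(-79) + 2·(-106.5) + (-138)] = -328.

-328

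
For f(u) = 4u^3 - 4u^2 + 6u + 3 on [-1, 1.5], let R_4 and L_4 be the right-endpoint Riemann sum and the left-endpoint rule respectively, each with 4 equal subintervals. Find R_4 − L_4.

R_4 = 17.91015625.
L_4 = 0.72265625.
R_4 − L_4 = 17.1875.

17.1875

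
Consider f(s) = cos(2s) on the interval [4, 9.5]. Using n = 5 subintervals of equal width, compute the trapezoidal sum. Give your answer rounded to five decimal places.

Δs = (9.5 − 4)/5 = 1.1.
f(4) ≈ -0.14550, f(5.1) ≈ -0.71427, f(6.2) ≈ 0.98619, f(7.3) ≈ -0.44648, f(8.4) ≈ -0.46068, f(9.5) ≈ 0.98870.
T_5 = (Δs/2)·[f(s_0) + 2f(s_1) + ... + 2f(s_{4}) + f(s_5)].
Sum ≈ -0.23500.

-0.23500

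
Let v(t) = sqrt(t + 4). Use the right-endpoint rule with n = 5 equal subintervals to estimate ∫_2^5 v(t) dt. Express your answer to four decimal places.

8.3661

Δt = (5 − 2)/5 = 0.6.
Right endpoints: 2.6, 3.2, 3.8, 4.4, 5.
v(2.6) ≈ 2.5690, v(3.2) ≈ 2.6833, v(3.8) ≈ 2.7928, v(4.4) ≈ 2.8983, v(5) ≈ 3.0000.
Sum = Δt · [v(2.6) + v(3.2) + v(3.8) + v(4.4) + v(5)].
Sum ≈ 8.3661.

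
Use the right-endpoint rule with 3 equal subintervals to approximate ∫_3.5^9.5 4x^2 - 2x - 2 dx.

1312

Δx = (9.5 − 3.5)/3 = 2.
Right endpoints: 5.5, 7.5, 9.5.
f(5.5) = 108, f(7.5) = 208, f(9.5) = 340.
Sum = Δx · [f(5.5) + f(7.5) + f(9.5)].
Sum = 1312.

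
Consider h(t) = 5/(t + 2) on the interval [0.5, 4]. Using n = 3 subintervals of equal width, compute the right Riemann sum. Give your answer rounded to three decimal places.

3.770

Δt = (4 − 0.5)/3 = 7/6.
Right endpoints: 5/3, 17/6, 4.
h(5/3) = 15/11, h(17/6) = 30/29, h(4) = 5/6.
Sum = Δt · [h(5/3) + h(17/6) + h(4)].
Sum ≈ 3.770.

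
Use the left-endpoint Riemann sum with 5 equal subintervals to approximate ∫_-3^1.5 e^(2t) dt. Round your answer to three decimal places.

Δt = (1.5 − (-3))/5 = 0.9.
Left endpoints: -3, -2.1, -1.2, -0.3, 0.6.
f(-3) ≈ 0.002, f(-2.1) ≈ 0.015, f(-1.2) ≈ 0.091, f(-0.3) ≈ 0.549, f(0.6) ≈ 3.320.
Sum = Δt · [f(-3) + f(-2.1) + f(-1.2) + f(-0.3) + f(0.6)].
Sum ≈ 3.579.

3.579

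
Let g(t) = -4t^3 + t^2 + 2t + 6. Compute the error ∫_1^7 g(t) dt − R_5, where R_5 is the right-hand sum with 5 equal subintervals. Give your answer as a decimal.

852.48

Exact integral: ∫_1^7 g(t) dt = -2202.
R_5 = -3054.48.
Error = -2202 − (-3054.48) = 852.48.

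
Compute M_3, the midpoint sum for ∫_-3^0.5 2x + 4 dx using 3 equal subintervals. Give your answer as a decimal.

5.25

Δx = (0.5 − (-3))/3 = 7/6.
Midpoints: -29/12, -1.25, -1/12.
f(-29/12) = -5/6, f(-1.25) = 1.5, f(-1/12) = 23/6.
Sum = Δx · [f(-29/12) + f(-1.25) + f(-1/12)].
Sum = 5.25.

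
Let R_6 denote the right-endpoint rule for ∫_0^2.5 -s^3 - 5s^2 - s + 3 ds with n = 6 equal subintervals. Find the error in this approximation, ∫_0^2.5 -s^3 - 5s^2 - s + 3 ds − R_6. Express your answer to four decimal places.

Exact integral: ∫_0^2.5 f(s) ds ≈ -31.432292.
R_6 ≈ -42.351707.
Error ≈ -31.432292 − (-42.351707) ≈ 10.9194.

10.9194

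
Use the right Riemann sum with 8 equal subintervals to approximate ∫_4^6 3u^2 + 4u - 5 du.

190.5625

Δu = (6 − 4)/8 = 0.25.
Right endpoints: 4.25, 4.5, 4.75, 5, 5.25, 5.5, 5.75, 6.
f(4.25) = 66.1875, f(4.5) = 73.75, f(4.75) = 81.6875, f(5) = 90, f(5.25) = 98.6875, f(5.5) = 107.75, f(5.75) = 117.1875, f(6) = 127.
Sum = Δu · [f(4.25) + f(4.5) + f(4.75) + ...].
Sum = 190.5625.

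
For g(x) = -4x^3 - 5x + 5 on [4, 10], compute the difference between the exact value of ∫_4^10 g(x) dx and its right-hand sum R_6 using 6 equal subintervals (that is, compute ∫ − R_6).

1971

Exact integral: ∫_4^10 g(x) dx = -9924.
R_6 = -11895.
Error = -9924 − (-11895) = 1971.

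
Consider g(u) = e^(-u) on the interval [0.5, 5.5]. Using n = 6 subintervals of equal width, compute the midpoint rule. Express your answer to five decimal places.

0.58536

Δu = (5.5 − 0.5)/6 = 5/6.
Midpoints: 11/12, 1.75, 31/12, 41/12, 4.25, 61/12.
g(11/12) ≈ 0.39985, g(1.75) ≈ 0.17377, g(31/12) ≈ 0.07552, g(41/12) ≈ 0.03282, g(4.25) ≈ 0.01426, g(61/12) ≈ 0.00620.
Sum = Δu · [g(11/12) + g(1.75) + g(31/12) + ...].
Sum ≈ 0.58536.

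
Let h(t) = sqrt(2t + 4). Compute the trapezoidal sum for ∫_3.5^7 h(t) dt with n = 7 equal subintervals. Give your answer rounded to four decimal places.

Δt = (7 − 3.5)/7 = 0.5.
h(3.5) ≈ 3.3166, h(4) ≈ 3.4641, h(4.5) ≈ 3.6056, h(5) ≈ 3.7417, h(5.5) ≈ 3.8730, h(6) ≈ 4.0000, h(6.5) ≈ 4.1231, h(7) ≈ 4.2426.
T_7 = (Δt/2)·[h(t_0) + 2h(t_1) + ... + 2h(t_{6}) + h(t_7)].
Sum ≈ 13.2935.

13.2935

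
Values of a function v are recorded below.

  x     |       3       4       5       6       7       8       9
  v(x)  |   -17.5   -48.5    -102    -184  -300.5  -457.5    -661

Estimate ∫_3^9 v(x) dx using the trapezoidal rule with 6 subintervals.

-1431.75

Δx = 1.
T_6 = (1/2)·[(-17.5) + 2·(-48.5) + 2·(-102) + 2·(-184) + 2·(-300.5) + 2·(-457.5) + (-661)] = -1431.75.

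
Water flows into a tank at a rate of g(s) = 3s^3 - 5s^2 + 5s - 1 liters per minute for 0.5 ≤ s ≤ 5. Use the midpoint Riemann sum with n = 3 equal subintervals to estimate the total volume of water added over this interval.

Δs = (5 − 0.5)/3 = 1.5.
Midpoints: 1.25, 2.75, 4.25.
g(1.25) = 3.296875, g(2.75) = 37.328125, g(4.25) = 160.234375.
Sum = Δs · [g(1.25) + g(2.75) + g(4.25)].
Sum = 301.2890625.

301.2890625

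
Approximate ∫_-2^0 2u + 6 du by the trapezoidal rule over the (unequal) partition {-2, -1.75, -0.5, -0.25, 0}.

8

Subinterval widths: 0.25, 1.25, 0.25, 0.25.
f(-2) = 2, f(-1.75) = 2.5, f(-0.5) = 5, f(-0.25) = 5.5, f(0) = 6.
On each subinterval the trapezoid contributes (Δu_i/2)·[f(u_{i-1}) + f(u_i)].
Sum = 8.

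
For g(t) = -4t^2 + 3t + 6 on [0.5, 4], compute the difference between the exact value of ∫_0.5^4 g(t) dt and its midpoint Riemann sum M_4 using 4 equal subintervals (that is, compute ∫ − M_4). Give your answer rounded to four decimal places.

-0.8932

Exact integral: ∫_0.5^4 g(t) dt ≈ -40.541667.
M_4 = -39.6484375.
Error ≈ -40.541667 − (-39.6484375) ≈ -0.8932.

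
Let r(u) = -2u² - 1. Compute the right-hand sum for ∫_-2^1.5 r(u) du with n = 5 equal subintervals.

-10.43

Δu = (1.5 − (-2))/5 = 0.7.
Right endpoints: -1.3, -0.6, 0.1, 0.8, 1.5.
r(-1.3) = -4.38, r(-0.6) = -1.72, r(0.1) = -1.02, r(0.8) = -2.28, r(1.5) = -5.5.
Sum = Δu · [r(-1.3) + r(-0.6) + r(0.1) + r(0.8) + r(1.5)].
Sum = -10.43.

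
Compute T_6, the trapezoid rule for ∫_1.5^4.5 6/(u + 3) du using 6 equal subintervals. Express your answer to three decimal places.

3.069

Δu = (4.5 − 1.5)/6 = 0.5.
f(1.5) = 4/3, f(2) = 1.2, f(2.5) = 12/11, f(3) = 1, f(3.5) = 12/13, f(4) = 6/7, f(4.5) = 0.8.
T_6 = (Δu/2)·[f(u_0) + 2f(u_1) + ... + 2f(u_{5}) + f(u_6)].
Sum ≈ 3.069.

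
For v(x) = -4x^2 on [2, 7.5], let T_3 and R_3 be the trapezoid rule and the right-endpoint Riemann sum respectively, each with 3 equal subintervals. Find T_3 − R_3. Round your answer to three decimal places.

191.583

T_3 ≈ -564.15741.
R_3 ≈ -755.74074.
T_3 − R_3 ≈ 191.583.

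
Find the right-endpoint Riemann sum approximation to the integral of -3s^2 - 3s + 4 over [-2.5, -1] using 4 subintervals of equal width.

1.25390625

Δs = (-1 − (-2.5))/4 = 0.375.
Right endpoints: -2.125, -1.75, -1.375, -1.
f(-2.125) = -3.171875, f(-1.75) = 0.0625, f(-1.375) = 2.453125, f(-1) = 4.
Sum = Δs · [f(-2.125) + f(-1.75) + f(-1.375) + f(-1)].
Sum = 1.25390625.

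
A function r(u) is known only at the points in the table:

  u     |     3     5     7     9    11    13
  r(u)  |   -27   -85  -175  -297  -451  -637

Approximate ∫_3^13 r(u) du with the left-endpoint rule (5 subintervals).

Δu = 2.
Sum = 2·[(-27) + (-85) + (-175) + (-297) + (-451)] = -2070.

-2070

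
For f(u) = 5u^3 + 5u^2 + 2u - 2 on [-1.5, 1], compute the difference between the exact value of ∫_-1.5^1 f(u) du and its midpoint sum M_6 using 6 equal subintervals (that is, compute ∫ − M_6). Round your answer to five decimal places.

Exact integral: ∫_-1.5^1 f(u) du ≈ -4.0364583.
M_6 ≈ -4.0816696.
Error ≈ -4.0364583 − (-4.0816696) ≈ 0.04521.

0.04521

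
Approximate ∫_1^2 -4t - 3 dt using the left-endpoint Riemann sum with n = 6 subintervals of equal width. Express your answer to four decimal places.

Δt = (2 − 1)/6 = 1/6.
Left endpoints: 1, 7/6, 4/3, 1.5, 5/3, 11/6.
f(1) = -7, f(7/6) = -23/3, f(4/3) = -25/3, f(1.5) = -9, f(5/3) = -29/3, f(11/6) = -31/3.
Sum = Δt · [f(1) + f(7/6) + f(4/3) + ...].
Sum ≈ -8.6667.

-8.6667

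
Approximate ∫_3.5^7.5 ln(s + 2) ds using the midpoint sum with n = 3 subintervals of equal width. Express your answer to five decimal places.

8.01679

Δs = (7.5 − 3.5)/3 = 4/3.
Midpoints: 25/6, 5.5, 41/6.
f(25/6) ≈ 1.81916, f(5.5) ≈ 2.01490, f(41/6) ≈ 2.17853.
Sum = Δs · [f(25/6) + f(5.5) + f(41/6)].
Sum ≈ 8.01679.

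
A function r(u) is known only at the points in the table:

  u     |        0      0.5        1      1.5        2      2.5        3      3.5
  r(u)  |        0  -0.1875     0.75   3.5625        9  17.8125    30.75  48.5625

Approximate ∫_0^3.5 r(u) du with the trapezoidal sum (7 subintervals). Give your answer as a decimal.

42.984375

Δu = 0.5.
T_7 = (0.5/2)·[0 + 2·(-0.1875) + 2·0.75 + 2·3.5625 + 2·9 + 2·17.8125 + 2·30.75 + 48.5625] = 42.984375.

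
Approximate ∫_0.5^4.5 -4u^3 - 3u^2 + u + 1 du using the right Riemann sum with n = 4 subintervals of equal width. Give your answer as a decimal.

Δu = (4.5 − 0.5)/4 = 1.
Right endpoints: 1.5, 2.5, 3.5, 4.5.
f(1.5) = -17.75, f(2.5) = -77.75, f(3.5) = -203.75, f(4.5) = -419.75.
Sum = Δu · [f(1.5) + f(2.5) + f(3.5) + f(4.5)].
Sum = -719.

-719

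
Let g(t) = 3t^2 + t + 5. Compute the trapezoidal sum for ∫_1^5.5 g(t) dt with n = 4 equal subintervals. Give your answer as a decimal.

Δt = (5.5 − 1)/4 = 1.125.
g(1) = 9, g(2.125) = 20.671875, g(3.25) = 39.9375, g(4.375) = 66.796875, g(5.5) = 101.25.
T_4 = (Δt/2)·[g(t_0) + 2g(t_1) + 2g(t_2) + 2g(t_3) + g(t_4)].
Sum = 205.34765625.

205.34765625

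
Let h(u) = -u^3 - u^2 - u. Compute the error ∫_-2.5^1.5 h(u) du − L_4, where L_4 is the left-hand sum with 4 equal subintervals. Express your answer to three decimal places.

-9.833

Exact integral: ∫_-2.5^1.5 h(u) du ≈ 4.16667.
L_4 = 14.
Error ≈ 4.16667 − 14 ≈ -9.833.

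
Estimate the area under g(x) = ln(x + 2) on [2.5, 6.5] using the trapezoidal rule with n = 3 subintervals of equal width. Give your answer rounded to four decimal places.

Δx = (6.5 − 2.5)/3 = 4/3.
g(2.5) ≈ 1.5041, g(23/6) ≈ 1.7636, g(31/6) ≈ 1.9694, g(6.5) ≈ 2.1401.
T_3 = (Δx/2)·[g(x_0) + 2g(x_1) + 2g(x_2) + g(x_3)].
Sum ≈ 7.4068.

7.4068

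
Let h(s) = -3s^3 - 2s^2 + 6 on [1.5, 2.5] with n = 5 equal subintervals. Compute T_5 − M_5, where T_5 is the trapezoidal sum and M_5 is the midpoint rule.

-0.2

T_5 = -27.8.
M_5 = -27.6.
T_5 − M_5 = -0.2.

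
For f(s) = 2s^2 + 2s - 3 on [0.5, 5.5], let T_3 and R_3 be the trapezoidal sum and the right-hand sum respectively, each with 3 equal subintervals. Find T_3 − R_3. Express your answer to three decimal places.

-58.333

T_3 ≈ 130.46296.
R_3 ≈ 188.79630.
T_3 − R_3 ≈ -58.333.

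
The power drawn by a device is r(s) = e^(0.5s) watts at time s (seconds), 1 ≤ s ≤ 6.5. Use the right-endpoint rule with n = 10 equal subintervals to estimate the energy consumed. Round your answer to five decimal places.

Δs = (6.5 − 1)/10 = 0.55.
Right endpoints: 1.55, 2.1, 2.65, 3.2, 3.75, 4.3, 4.85, 5.4, 5.95, 6.5.
r(1.55) ≈ 2.17059, r(2.1) ≈ 2.85765, r(2.65) ≈ 3.76219, r(3.2) ≈ 4.95303, r(3.75) ≈ 6.52082, r(4.3) ≈ 8.58486, r(4.85) ≈ 11.30223, r(5.4) ≈ 14.87973, r(5.95) ≈ 19.58962, r(6.5) ≈ 25.79034.
Sum = Δs · [r(1.55) + r(2.1) + r(2.65) + ...].
Sum ≈ 55.22608.

55.22608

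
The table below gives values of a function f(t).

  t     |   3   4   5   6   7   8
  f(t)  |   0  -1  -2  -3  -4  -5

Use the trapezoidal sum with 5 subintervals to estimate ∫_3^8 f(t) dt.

-12.5

Δt = 1.
T_5 = (1/2)·[0 + 2·(-1) + 2·(-2) + 2·(-3) + 2·(-4) + (-5)] = -12.5.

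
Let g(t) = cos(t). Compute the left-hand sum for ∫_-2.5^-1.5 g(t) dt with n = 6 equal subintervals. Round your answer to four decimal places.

-0.4708

Δt = (-1.5 − (-2.5))/6 = 1/6.
Left endpoints: -2.5, -7/3, -13/6, -2, -11/6, -5/3.
g(-2.5) ≈ -0.8011, g(-7/3) ≈ -0.6908, g(-13/6) ≈ -0.5612, g(-2) ≈ -0.4161, g(-11/6) ≈ -0.2595, g(-5/3) ≈ -0.0957.
Sum = Δt · [g(-2.5) + g(-7/3) + g(-13/6) + ...].
Sum ≈ -0.4708.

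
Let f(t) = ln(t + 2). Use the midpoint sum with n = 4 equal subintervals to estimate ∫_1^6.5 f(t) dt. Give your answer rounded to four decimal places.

9.4114

Δt = (6.5 − 1)/4 = 1.375.
Midpoints: 1.6875, 3.0625, 4.4375, 5.8125.
f(1.6875) ≈ 1.3049, f(3.0625) ≈ 1.6219, f(4.4375) ≈ 1.8621, f(5.8125) ≈ 2.0557.
Sum = Δt · [f(1.6875) + f(3.0625) + f(4.4375) + f(5.8125)].
Sum ≈ 9.4114.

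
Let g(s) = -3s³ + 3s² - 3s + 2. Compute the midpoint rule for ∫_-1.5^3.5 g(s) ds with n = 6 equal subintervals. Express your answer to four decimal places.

Δs = (3.5 − (-1.5))/6 = 5/6.
Midpoints: -13/12, -0.25, 7/12, 17/12, 2.25, 37/12.
g(-13/12) = 7249/576, g(-0.25) = 2.984375, g(7/12) = 389/576, g(17/12) = -2741/576, g(2.25) = -23.734375, g(37/12) = -38401/576.
Sum = Δs · [g(-13/12) + g(-0.25) + g(7/12) + ...].
Sum ≈ -65.7639.

-65.7639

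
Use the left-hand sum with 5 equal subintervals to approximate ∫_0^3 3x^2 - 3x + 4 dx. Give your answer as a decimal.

Δx = (3 − 0)/5 = 0.6.
Left endpoints: 0, 0.6, 1.2, 1.8, 2.4.
f(0) = 4, f(0.6) = 3.28, f(1.2) = 4.72, f(1.8) = 8.32, f(2.4) = 14.08.
Sum = Δx · [f(0) + f(0.6) + f(1.2) + f(1.8) + f(2.4)].
Sum = 20.64.

20.64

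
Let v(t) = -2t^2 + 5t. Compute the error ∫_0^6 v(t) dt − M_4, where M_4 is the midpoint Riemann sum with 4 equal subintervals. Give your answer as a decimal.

-2.25

Exact integral: ∫_0^6 v(t) dt = -54.
M_4 = -51.75.
Error = -54 − (-51.75) = -2.25.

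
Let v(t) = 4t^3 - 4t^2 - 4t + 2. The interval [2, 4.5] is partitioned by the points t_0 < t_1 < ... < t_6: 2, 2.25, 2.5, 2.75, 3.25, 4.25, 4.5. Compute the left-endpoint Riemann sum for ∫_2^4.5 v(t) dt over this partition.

Subinterval widths: 0.25, 0.25, 0.25, 0.5, 1, 0.25.
Left endpoints: 2, 2.25, 2.5, 2.75, 3.25, 4.25.
v(2) = 10, v(2.25) = 18.3125, v(2.5) = 29.5, v(2.75) = 43.9375, v(3.25) = 84.0625, v(4.25) = 219.8125.
Sum = Σ Δt_i · v(t_i).
Sum = 175.4375.

175.4375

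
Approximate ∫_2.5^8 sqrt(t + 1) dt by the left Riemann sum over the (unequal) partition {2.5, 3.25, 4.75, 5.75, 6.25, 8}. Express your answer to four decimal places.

Subinterval widths: 0.75, 1.5, 1, 0.5, 1.75.
Left endpoints: 2.5, 3.25, 4.75, 5.75, 6.25.
f(2.5) ≈ 1.8708, f(3.25) ≈ 2.0616, f(4.75) ≈ 2.3979, f(5.75) ≈ 2.5981, f(6.25) ≈ 2.6926.
Sum = Σ Δt_i · f(t_i).
Sum ≈ 12.9044.

12.9044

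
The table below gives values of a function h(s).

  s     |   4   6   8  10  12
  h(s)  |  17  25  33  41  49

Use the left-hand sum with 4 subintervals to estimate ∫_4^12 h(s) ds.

Δs = 2.
Sum = 2·[17 + 25 + 33 + 41] = 232.

232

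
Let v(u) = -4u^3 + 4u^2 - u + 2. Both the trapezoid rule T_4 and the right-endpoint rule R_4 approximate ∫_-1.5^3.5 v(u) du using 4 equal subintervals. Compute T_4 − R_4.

T_4 = -88.75.
R_4 = -182.5.
T_4 − R_4 = 93.75.

93.75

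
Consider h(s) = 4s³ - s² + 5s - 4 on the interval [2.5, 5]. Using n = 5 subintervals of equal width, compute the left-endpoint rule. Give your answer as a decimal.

Δs = (5 − 2.5)/5 = 0.5.
Left endpoints: 2.5, 3, 3.5, 4, 4.5.
h(2.5) = 64.75, h(3) = 110, h(3.5) = 172.75, h(4) = 256, h(4.5) = 362.75.
Sum = Δs · [h(2.5) + h(3) + h(3.5) + h(4) + h(4.5)].
Sum = 483.125.

483.125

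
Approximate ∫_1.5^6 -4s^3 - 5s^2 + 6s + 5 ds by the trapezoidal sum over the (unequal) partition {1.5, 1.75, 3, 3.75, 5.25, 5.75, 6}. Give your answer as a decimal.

-1570.59375

Subinterval widths: 0.25, 1.25, 0.75, 1.5, 0.5, 0.25.
f(1.5) = -10.75, f(1.75) = -21.25, f(3) = -130, f(3.75) = -253.75, f(5.25) = -680.125, f(5.75) = -886.25, f(6) = -1003.
On each subinterval the trapezoid contributes (Δs_i/2)·[f(s_{i-1}) + f(s_i)].
Sum = -1570.59375.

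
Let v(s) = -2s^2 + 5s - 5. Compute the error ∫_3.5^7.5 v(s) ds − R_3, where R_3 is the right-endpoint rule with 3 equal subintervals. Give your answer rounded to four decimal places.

47.7037

Exact integral: ∫_3.5^7.5 v(s) ds ≈ -162.666667.
R_3 ≈ -210.370370.
Error ≈ -162.666667 − (-210.370370) ≈ 47.7037.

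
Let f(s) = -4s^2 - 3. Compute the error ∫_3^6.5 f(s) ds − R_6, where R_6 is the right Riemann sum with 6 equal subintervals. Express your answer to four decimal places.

39.5856

Exact integral: ∫_3^6.5 f(s) ds ≈ -340.666667.
R_6 ≈ -380.252315.
Error ≈ -340.666667 − (-380.252315) ≈ 39.5856.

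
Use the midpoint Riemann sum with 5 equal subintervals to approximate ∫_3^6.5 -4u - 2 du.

-73.5

Δu = (6.5 − 3)/5 = 0.7.
Midpoints: 3.35, 4.05, 4.75, 5.45, 6.15.
f(3.35) = -15.4, f(4.05) = -18.2, f(4.75) = -21, f(5.45) = -23.8, f(6.15) = -26.6.
Sum = Δu · [f(3.35) + f(4.05) + f(4.75) + f(5.45) + f(6.15)].
Sum = -73.5.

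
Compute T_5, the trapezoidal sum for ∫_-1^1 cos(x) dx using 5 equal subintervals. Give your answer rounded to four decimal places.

Δx = (1 − (-1))/5 = 0.4.
f(-1) ≈ 0.5403, f(-0.6) ≈ 0.8253, f(-0.2) ≈ 0.9801, f(0.2) ≈ 0.9801, f(0.6) ≈ 0.8253, f(1) ≈ 0.5403.
T_5 = (Δx/2)·[f(x_0) + 2f(x_1) + ... + 2f(x_{4}) + f(x_5)].
Sum ≈ 1.6604.

1.6604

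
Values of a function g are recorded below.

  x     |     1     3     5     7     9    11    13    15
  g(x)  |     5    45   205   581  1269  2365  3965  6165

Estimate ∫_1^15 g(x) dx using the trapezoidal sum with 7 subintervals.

23030

Δx = 2.
T_7 = (2/2)·[5 + 2·45 + 2·205 + 2·581 + 2·1269 + 2·2365 + 2·3965 + 6165] = 23030.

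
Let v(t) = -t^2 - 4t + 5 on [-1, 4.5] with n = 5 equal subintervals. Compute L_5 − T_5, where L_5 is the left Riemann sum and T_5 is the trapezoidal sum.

22.6875

L_5 = -20.13.
T_5 = -42.8175.
L_5 − T_5 = 22.6875.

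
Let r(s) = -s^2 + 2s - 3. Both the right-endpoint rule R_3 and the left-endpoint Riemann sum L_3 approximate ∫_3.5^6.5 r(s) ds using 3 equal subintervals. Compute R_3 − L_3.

R_3 = -68.75.
L_3 = -44.75.
R_3 − L_3 = -24.

-24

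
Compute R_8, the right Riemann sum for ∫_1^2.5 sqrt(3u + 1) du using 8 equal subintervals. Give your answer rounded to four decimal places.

3.8144

Δu = (2.5 − 1)/8 = 0.1875.
Right endpoints: 1.1875, 1.375, 1.5625, 1.75, 1.9375, 2.125, 2.3125, 2.5.
f(1.1875) ≈ 2.1360, f(1.375) ≈ 2.2638, f(1.5625) ≈ 2.3848, f(1.75) ≈ 2.5000, f(1.9375) ≈ 2.6101, f(2.125) ≈ 2.7157, f(2.3125) ≈ 2.8174, f(2.5) ≈ 2.9155.
Sum = Δu · [f(1.1875) + f(1.375) + f(1.5625) + ...].
Sum ≈ 3.8144.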